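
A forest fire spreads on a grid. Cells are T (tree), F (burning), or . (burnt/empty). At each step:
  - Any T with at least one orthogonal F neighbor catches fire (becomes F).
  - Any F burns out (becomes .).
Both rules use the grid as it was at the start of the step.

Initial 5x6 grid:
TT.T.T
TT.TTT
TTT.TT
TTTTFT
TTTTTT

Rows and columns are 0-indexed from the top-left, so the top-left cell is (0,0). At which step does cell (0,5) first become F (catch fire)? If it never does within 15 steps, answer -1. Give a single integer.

Step 1: cell (0,5)='T' (+4 fires, +1 burnt)
Step 2: cell (0,5)='T' (+5 fires, +4 burnt)
Step 3: cell (0,5)='T' (+5 fires, +5 burnt)
Step 4: cell (0,5)='F' (+5 fires, +5 burnt)
  -> target ignites at step 4
Step 5: cell (0,5)='.' (+3 fires, +5 burnt)
Step 6: cell (0,5)='.' (+2 fires, +3 burnt)
Step 7: cell (0,5)='.' (+1 fires, +2 burnt)
Step 8: cell (0,5)='.' (+0 fires, +1 burnt)
  fire out at step 8

4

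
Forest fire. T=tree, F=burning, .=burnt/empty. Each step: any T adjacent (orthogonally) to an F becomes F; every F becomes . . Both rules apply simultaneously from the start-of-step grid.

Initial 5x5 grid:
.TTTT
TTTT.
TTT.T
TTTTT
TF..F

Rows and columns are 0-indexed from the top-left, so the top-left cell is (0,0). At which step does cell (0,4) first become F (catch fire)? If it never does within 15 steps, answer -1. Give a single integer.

Step 1: cell (0,4)='T' (+3 fires, +2 burnt)
Step 2: cell (0,4)='T' (+5 fires, +3 burnt)
Step 3: cell (0,4)='T' (+3 fires, +5 burnt)
Step 4: cell (0,4)='T' (+3 fires, +3 burnt)
Step 5: cell (0,4)='T' (+2 fires, +3 burnt)
Step 6: cell (0,4)='T' (+1 fires, +2 burnt)
Step 7: cell (0,4)='F' (+1 fires, +1 burnt)
  -> target ignites at step 7
Step 8: cell (0,4)='.' (+0 fires, +1 burnt)
  fire out at step 8

7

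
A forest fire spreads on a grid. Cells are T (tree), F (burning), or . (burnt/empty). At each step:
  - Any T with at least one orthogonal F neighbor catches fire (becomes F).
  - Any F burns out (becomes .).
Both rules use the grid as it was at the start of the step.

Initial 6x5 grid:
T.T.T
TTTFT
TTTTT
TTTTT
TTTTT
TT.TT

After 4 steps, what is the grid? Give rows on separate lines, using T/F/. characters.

Step 1: 3 trees catch fire, 1 burn out
  T.T.T
  TTF.F
  TTTFT
  TTTTT
  TTTTT
  TT.TT
Step 2: 6 trees catch fire, 3 burn out
  T.F.F
  TF...
  TTF.F
  TTTFT
  TTTTT
  TT.TT
Step 3: 5 trees catch fire, 6 burn out
  T....
  F....
  TF...
  TTF.F
  TTTFT
  TT.TT
Step 4: 6 trees catch fire, 5 burn out
  F....
  .....
  F....
  TF...
  TTF.F
  TT.FT

F....
.....
F....
TF...
TTF.F
TT.FT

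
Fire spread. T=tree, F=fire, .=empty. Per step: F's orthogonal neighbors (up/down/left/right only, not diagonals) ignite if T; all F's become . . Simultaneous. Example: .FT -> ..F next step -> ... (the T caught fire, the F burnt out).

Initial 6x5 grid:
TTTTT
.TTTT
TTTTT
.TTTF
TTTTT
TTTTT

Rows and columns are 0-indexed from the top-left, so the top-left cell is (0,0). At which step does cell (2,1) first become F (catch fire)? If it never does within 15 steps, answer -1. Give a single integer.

Step 1: cell (2,1)='T' (+3 fires, +1 burnt)
Step 2: cell (2,1)='T' (+5 fires, +3 burnt)
Step 3: cell (2,1)='T' (+6 fires, +5 burnt)
Step 4: cell (2,1)='F' (+5 fires, +6 burnt)
  -> target ignites at step 4
Step 5: cell (2,1)='.' (+5 fires, +5 burnt)
Step 6: cell (2,1)='.' (+2 fires, +5 burnt)
Step 7: cell (2,1)='.' (+1 fires, +2 burnt)
Step 8: cell (2,1)='.' (+0 fires, +1 burnt)
  fire out at step 8

4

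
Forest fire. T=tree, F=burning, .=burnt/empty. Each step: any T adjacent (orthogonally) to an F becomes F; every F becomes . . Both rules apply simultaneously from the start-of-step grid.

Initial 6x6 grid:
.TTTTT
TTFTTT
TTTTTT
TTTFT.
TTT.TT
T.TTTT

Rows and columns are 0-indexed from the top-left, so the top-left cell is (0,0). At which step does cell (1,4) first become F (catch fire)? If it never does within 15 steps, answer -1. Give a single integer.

Step 1: cell (1,4)='T' (+7 fires, +2 burnt)
Step 2: cell (1,4)='F' (+9 fires, +7 burnt)
  -> target ignites at step 2
Step 3: cell (1,4)='.' (+9 fires, +9 burnt)
Step 4: cell (1,4)='.' (+4 fires, +9 burnt)
Step 5: cell (1,4)='.' (+1 fires, +4 burnt)
Step 6: cell (1,4)='.' (+0 fires, +1 burnt)
  fire out at step 6

2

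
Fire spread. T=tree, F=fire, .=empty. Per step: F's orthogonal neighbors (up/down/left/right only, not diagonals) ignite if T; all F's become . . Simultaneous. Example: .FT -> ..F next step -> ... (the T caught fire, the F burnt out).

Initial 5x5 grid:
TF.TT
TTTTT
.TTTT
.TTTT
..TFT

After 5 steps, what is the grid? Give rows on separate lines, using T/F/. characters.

Step 1: 5 trees catch fire, 2 burn out
  F..TT
  TFTTT
  .TTTT
  .TTFT
  ..F.F
Step 2: 6 trees catch fire, 5 burn out
  ...TT
  F.FTT
  .FTFT
  .TF.F
  .....
Step 3: 4 trees catch fire, 6 burn out
  ...TT
  ...FT
  ..F.F
  .F...
  .....
Step 4: 2 trees catch fire, 4 burn out
  ...FT
  ....F
  .....
  .....
  .....
Step 5: 1 trees catch fire, 2 burn out
  ....F
  .....
  .....
  .....
  .....

....F
.....
.....
.....
.....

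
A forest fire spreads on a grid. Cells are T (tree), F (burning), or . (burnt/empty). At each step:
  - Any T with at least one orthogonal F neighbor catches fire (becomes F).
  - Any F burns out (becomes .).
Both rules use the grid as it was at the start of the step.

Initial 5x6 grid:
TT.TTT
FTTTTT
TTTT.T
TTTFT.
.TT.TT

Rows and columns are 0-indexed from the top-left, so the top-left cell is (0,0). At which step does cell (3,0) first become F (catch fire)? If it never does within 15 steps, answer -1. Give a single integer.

Step 1: cell (3,0)='T' (+6 fires, +2 burnt)
Step 2: cell (3,0)='F' (+9 fires, +6 burnt)
  -> target ignites at step 2
Step 3: cell (3,0)='.' (+4 fires, +9 burnt)
Step 4: cell (3,0)='.' (+2 fires, +4 burnt)
Step 5: cell (3,0)='.' (+2 fires, +2 burnt)
Step 6: cell (3,0)='.' (+0 fires, +2 burnt)
  fire out at step 6

2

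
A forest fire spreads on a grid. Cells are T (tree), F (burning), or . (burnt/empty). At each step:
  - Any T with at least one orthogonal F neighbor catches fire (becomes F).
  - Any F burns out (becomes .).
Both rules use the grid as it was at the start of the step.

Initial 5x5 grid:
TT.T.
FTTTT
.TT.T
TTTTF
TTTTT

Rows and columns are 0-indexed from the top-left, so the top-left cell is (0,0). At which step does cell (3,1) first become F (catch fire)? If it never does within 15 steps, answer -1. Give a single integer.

Step 1: cell (3,1)='T' (+5 fires, +2 burnt)
Step 2: cell (3,1)='T' (+6 fires, +5 burnt)
Step 3: cell (3,1)='F' (+4 fires, +6 burnt)
  -> target ignites at step 3
Step 4: cell (3,1)='.' (+3 fires, +4 burnt)
Step 5: cell (3,1)='.' (+1 fires, +3 burnt)
Step 6: cell (3,1)='.' (+0 fires, +1 burnt)
  fire out at step 6

3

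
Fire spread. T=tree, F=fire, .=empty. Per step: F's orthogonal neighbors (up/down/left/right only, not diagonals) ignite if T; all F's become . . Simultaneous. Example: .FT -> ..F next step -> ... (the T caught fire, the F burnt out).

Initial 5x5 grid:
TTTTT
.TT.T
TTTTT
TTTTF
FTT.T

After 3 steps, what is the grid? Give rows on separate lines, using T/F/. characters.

Step 1: 5 trees catch fire, 2 burn out
  TTTTT
  .TT.T
  TTTTF
  FTTF.
  .FT.F
Step 2: 6 trees catch fire, 5 burn out
  TTTTT
  .TT.F
  FTTF.
  .FF..
  ..F..
Step 3: 3 trees catch fire, 6 burn out
  TTTTF
  .TT..
  .FF..
  .....
  .....

TTTTF
.TT..
.FF..
.....
.....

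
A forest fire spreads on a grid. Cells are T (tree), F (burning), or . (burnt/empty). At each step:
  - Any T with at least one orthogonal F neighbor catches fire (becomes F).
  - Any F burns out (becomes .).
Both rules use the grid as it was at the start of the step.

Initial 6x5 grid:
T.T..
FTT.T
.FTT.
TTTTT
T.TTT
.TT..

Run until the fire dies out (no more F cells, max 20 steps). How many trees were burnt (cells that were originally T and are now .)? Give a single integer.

Answer: 17

Derivation:
Step 1: +4 fires, +2 burnt (F count now 4)
Step 2: +4 fires, +4 burnt (F count now 4)
Step 3: +4 fires, +4 burnt (F count now 4)
Step 4: +3 fires, +4 burnt (F count now 3)
Step 5: +2 fires, +3 burnt (F count now 2)
Step 6: +0 fires, +2 burnt (F count now 0)
Fire out after step 6
Initially T: 18, now '.': 29
Total burnt (originally-T cells now '.'): 17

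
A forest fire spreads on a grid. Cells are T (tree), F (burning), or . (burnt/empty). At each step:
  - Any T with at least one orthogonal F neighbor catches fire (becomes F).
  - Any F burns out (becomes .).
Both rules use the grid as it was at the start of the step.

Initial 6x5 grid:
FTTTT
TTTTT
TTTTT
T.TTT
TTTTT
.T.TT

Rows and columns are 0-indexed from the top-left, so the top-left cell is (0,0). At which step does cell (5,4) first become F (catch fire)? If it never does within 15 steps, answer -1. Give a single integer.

Step 1: cell (5,4)='T' (+2 fires, +1 burnt)
Step 2: cell (5,4)='T' (+3 fires, +2 burnt)
Step 3: cell (5,4)='T' (+4 fires, +3 burnt)
Step 4: cell (5,4)='T' (+4 fires, +4 burnt)
Step 5: cell (5,4)='T' (+4 fires, +4 burnt)
Step 6: cell (5,4)='T' (+4 fires, +4 burnt)
Step 7: cell (5,4)='T' (+2 fires, +4 burnt)
Step 8: cell (5,4)='T' (+2 fires, +2 burnt)
Step 9: cell (5,4)='F' (+1 fires, +2 burnt)
  -> target ignites at step 9
Step 10: cell (5,4)='.' (+0 fires, +1 burnt)
  fire out at step 10

9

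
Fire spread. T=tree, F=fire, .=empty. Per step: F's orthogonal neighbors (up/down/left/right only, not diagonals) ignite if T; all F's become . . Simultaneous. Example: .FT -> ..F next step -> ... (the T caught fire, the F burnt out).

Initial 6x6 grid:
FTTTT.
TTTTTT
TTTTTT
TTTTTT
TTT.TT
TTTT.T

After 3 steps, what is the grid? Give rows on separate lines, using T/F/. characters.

Step 1: 2 trees catch fire, 1 burn out
  .FTTT.
  FTTTTT
  TTTTTT
  TTTTTT
  TTT.TT
  TTTT.T
Step 2: 3 trees catch fire, 2 burn out
  ..FTT.
  .FTTTT
  FTTTTT
  TTTTTT
  TTT.TT
  TTTT.T
Step 3: 4 trees catch fire, 3 burn out
  ...FT.
  ..FTTT
  .FTTTT
  FTTTTT
  TTT.TT
  TTTT.T

...FT.
..FTTT
.FTTTT
FTTTTT
TTT.TT
TTTT.T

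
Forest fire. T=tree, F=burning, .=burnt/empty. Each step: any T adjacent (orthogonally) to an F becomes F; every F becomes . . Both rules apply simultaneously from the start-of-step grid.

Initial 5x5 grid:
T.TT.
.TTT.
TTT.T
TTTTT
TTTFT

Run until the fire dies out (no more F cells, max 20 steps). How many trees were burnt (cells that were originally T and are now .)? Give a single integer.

Step 1: +3 fires, +1 burnt (F count now 3)
Step 2: +3 fires, +3 burnt (F count now 3)
Step 3: +4 fires, +3 burnt (F count now 4)
Step 4: +3 fires, +4 burnt (F count now 3)
Step 5: +4 fires, +3 burnt (F count now 4)
Step 6: +1 fires, +4 burnt (F count now 1)
Step 7: +0 fires, +1 burnt (F count now 0)
Fire out after step 7
Initially T: 19, now '.': 24
Total burnt (originally-T cells now '.'): 18

Answer: 18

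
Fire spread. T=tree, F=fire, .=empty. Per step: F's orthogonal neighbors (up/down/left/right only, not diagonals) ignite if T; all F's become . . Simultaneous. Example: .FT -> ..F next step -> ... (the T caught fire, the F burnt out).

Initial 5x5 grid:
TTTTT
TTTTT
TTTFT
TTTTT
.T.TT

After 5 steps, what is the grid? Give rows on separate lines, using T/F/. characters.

Step 1: 4 trees catch fire, 1 burn out
  TTTTT
  TTTFT
  TTF.F
  TTTFT
  .T.TT
Step 2: 7 trees catch fire, 4 burn out
  TTTFT
  TTF.F
  TF...
  TTF.F
  .T.FT
Step 3: 6 trees catch fire, 7 burn out
  TTF.F
  TF...
  F....
  TF...
  .T..F
Step 4: 4 trees catch fire, 6 burn out
  TF...
  F....
  .....
  F....
  .F...
Step 5: 1 trees catch fire, 4 burn out
  F....
  .....
  .....
  .....
  .....

F....
.....
.....
.....
.....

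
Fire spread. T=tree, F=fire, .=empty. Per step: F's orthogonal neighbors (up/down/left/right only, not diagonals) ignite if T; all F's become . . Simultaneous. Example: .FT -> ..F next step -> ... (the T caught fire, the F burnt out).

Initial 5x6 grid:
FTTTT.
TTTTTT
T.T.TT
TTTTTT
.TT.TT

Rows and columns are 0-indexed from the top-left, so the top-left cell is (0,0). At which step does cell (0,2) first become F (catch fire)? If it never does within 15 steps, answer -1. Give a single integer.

Step 1: cell (0,2)='T' (+2 fires, +1 burnt)
Step 2: cell (0,2)='F' (+3 fires, +2 burnt)
  -> target ignites at step 2
Step 3: cell (0,2)='.' (+3 fires, +3 burnt)
Step 4: cell (0,2)='.' (+4 fires, +3 burnt)
Step 5: cell (0,2)='.' (+3 fires, +4 burnt)
Step 6: cell (0,2)='.' (+4 fires, +3 burnt)
Step 7: cell (0,2)='.' (+2 fires, +4 burnt)
Step 8: cell (0,2)='.' (+2 fires, +2 burnt)
Step 9: cell (0,2)='.' (+1 fires, +2 burnt)
Step 10: cell (0,2)='.' (+0 fires, +1 burnt)
  fire out at step 10

2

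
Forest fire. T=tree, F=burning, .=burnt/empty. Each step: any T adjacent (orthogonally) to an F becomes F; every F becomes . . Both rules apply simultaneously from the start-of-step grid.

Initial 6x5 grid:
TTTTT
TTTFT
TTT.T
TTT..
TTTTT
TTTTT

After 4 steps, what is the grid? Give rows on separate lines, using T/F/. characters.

Step 1: 3 trees catch fire, 1 burn out
  TTTFT
  TTF.F
  TTT.T
  TTT..
  TTTTT
  TTTTT
Step 2: 5 trees catch fire, 3 burn out
  TTF.F
  TF...
  TTF.F
  TTT..
  TTTTT
  TTTTT
Step 3: 4 trees catch fire, 5 burn out
  TF...
  F....
  TF...
  TTF..
  TTTTT
  TTTTT
Step 4: 4 trees catch fire, 4 burn out
  F....
  .....
  F....
  TF...
  TTFTT
  TTTTT

F....
.....
F....
TF...
TTFTT
TTTTT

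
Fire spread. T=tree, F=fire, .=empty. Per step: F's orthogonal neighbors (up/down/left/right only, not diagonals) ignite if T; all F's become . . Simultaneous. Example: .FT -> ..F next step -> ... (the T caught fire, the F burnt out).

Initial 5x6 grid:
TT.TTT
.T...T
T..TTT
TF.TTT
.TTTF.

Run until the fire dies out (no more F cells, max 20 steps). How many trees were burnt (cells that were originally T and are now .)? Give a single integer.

Answer: 15

Derivation:
Step 1: +4 fires, +2 burnt (F count now 4)
Step 2: +5 fires, +4 burnt (F count now 5)
Step 3: +2 fires, +5 burnt (F count now 2)
Step 4: +1 fires, +2 burnt (F count now 1)
Step 5: +1 fires, +1 burnt (F count now 1)
Step 6: +1 fires, +1 burnt (F count now 1)
Step 7: +1 fires, +1 burnt (F count now 1)
Step 8: +0 fires, +1 burnt (F count now 0)
Fire out after step 8
Initially T: 18, now '.': 27
Total burnt (originally-T cells now '.'): 15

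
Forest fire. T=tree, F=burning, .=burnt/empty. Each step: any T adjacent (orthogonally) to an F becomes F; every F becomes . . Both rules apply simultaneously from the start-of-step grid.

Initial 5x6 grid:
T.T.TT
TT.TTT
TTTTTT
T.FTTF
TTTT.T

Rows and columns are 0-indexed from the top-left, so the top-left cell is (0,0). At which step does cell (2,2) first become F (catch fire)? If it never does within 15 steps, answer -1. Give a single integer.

Step 1: cell (2,2)='F' (+6 fires, +2 burnt)
  -> target ignites at step 1
Step 2: cell (2,2)='.' (+6 fires, +6 burnt)
Step 3: cell (2,2)='.' (+6 fires, +6 burnt)
Step 4: cell (2,2)='.' (+3 fires, +6 burnt)
Step 5: cell (2,2)='.' (+1 fires, +3 burnt)
Step 6: cell (2,2)='.' (+0 fires, +1 burnt)
  fire out at step 6

1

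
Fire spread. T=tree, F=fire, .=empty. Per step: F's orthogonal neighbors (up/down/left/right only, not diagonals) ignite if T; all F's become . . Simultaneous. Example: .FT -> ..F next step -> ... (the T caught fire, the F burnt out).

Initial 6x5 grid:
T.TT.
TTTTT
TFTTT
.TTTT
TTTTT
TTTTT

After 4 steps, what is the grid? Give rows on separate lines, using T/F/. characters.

Step 1: 4 trees catch fire, 1 burn out
  T.TT.
  TFTTT
  F.FTT
  .FTTT
  TTTTT
  TTTTT
Step 2: 5 trees catch fire, 4 burn out
  T.TT.
  F.FTT
  ...FT
  ..FTT
  TFTTT
  TTTTT
Step 3: 8 trees catch fire, 5 burn out
  F.FT.
  ...FT
  ....F
  ...FT
  F.FTT
  TFTTT
Step 4: 6 trees catch fire, 8 burn out
  ...F.
  ....F
  .....
  ....F
  ...FT
  F.FTT

...F.
....F
.....
....F
...FT
F.FTT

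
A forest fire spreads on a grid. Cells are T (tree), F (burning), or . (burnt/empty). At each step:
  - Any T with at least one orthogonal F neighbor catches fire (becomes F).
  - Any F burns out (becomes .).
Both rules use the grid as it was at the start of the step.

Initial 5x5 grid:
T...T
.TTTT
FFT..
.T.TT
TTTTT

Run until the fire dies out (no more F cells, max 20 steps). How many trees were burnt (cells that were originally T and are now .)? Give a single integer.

Answer: 14

Derivation:
Step 1: +3 fires, +2 burnt (F count now 3)
Step 2: +2 fires, +3 burnt (F count now 2)
Step 3: +3 fires, +2 burnt (F count now 3)
Step 4: +2 fires, +3 burnt (F count now 2)
Step 5: +3 fires, +2 burnt (F count now 3)
Step 6: +1 fires, +3 burnt (F count now 1)
Step 7: +0 fires, +1 burnt (F count now 0)
Fire out after step 7
Initially T: 15, now '.': 24
Total burnt (originally-T cells now '.'): 14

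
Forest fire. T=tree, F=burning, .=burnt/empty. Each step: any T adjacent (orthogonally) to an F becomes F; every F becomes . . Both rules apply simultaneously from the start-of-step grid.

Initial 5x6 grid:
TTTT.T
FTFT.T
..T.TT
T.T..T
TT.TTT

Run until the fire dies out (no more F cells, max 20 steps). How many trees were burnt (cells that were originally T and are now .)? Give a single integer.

Answer: 8

Derivation:
Step 1: +5 fires, +2 burnt (F count now 5)
Step 2: +3 fires, +5 burnt (F count now 3)
Step 3: +0 fires, +3 burnt (F count now 0)
Fire out after step 3
Initially T: 19, now '.': 19
Total burnt (originally-T cells now '.'): 8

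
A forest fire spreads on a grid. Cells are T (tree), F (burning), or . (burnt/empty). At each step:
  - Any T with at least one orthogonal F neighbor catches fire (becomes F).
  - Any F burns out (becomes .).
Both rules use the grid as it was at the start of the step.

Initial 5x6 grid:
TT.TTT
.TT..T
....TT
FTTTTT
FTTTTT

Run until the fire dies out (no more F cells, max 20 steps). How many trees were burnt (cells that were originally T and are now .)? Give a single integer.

Step 1: +2 fires, +2 burnt (F count now 2)
Step 2: +2 fires, +2 burnt (F count now 2)
Step 3: +2 fires, +2 burnt (F count now 2)
Step 4: +2 fires, +2 burnt (F count now 2)
Step 5: +3 fires, +2 burnt (F count now 3)
Step 6: +1 fires, +3 burnt (F count now 1)
Step 7: +1 fires, +1 burnt (F count now 1)
Step 8: +1 fires, +1 burnt (F count now 1)
Step 9: +1 fires, +1 burnt (F count now 1)
Step 10: +1 fires, +1 burnt (F count now 1)
Step 11: +0 fires, +1 burnt (F count now 0)
Fire out after step 11
Initially T: 20, now '.': 26
Total burnt (originally-T cells now '.'): 16

Answer: 16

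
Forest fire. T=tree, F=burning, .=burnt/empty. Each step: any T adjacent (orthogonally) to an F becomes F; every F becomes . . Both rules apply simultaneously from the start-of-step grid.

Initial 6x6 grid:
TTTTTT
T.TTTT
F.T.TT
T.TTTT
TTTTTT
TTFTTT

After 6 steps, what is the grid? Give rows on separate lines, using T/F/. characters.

Step 1: 5 trees catch fire, 2 burn out
  TTTTTT
  F.TTTT
  ..T.TT
  F.TTTT
  TTFTTT
  TF.FTT
Step 2: 7 trees catch fire, 5 burn out
  FTTTTT
  ..TTTT
  ..T.TT
  ..FTTT
  FF.FTT
  F...FT
Step 3: 5 trees catch fire, 7 burn out
  .FTTTT
  ..TTTT
  ..F.TT
  ...FTT
  ....FT
  .....F
Step 4: 4 trees catch fire, 5 burn out
  ..FTTT
  ..FTTT
  ....TT
  ....FT
  .....F
  ......
Step 5: 4 trees catch fire, 4 burn out
  ...FTT
  ...FTT
  ....FT
  .....F
  ......
  ......
Step 6: 3 trees catch fire, 4 burn out
  ....FT
  ....FT
  .....F
  ......
  ......
  ......

....FT
....FT
.....F
......
......
......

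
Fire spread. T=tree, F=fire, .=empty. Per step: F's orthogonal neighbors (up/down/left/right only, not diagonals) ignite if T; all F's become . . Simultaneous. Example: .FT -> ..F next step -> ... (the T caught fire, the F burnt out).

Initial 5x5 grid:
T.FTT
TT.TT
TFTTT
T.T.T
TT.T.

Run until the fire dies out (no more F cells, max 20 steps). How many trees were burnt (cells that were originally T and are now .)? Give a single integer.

Step 1: +4 fires, +2 burnt (F count now 4)
Step 2: +6 fires, +4 burnt (F count now 6)
Step 3: +4 fires, +6 burnt (F count now 4)
Step 4: +2 fires, +4 burnt (F count now 2)
Step 5: +0 fires, +2 burnt (F count now 0)
Fire out after step 5
Initially T: 17, now '.': 24
Total burnt (originally-T cells now '.'): 16

Answer: 16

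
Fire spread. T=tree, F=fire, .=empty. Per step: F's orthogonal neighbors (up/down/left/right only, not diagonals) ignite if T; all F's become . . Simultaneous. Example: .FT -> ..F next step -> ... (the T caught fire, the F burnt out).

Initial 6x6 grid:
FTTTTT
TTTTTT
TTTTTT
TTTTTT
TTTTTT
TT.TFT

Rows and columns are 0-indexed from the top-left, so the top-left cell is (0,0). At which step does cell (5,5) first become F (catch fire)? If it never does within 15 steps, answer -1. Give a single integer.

Step 1: cell (5,5)='F' (+5 fires, +2 burnt)
  -> target ignites at step 1
Step 2: cell (5,5)='.' (+6 fires, +5 burnt)
Step 3: cell (5,5)='.' (+8 fires, +6 burnt)
Step 4: cell (5,5)='.' (+10 fires, +8 burnt)
Step 5: cell (5,5)='.' (+4 fires, +10 burnt)
Step 6: cell (5,5)='.' (+0 fires, +4 burnt)
  fire out at step 6

1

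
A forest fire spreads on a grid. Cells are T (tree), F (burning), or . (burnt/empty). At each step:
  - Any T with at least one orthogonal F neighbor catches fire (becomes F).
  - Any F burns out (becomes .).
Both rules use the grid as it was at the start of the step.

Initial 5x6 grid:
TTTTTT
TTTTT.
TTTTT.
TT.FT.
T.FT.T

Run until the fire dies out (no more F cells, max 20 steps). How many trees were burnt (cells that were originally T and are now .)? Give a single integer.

Answer: 21

Derivation:
Step 1: +3 fires, +2 burnt (F count now 3)
Step 2: +3 fires, +3 burnt (F count now 3)
Step 3: +4 fires, +3 burnt (F count now 4)
Step 4: +5 fires, +4 burnt (F count now 5)
Step 5: +4 fires, +5 burnt (F count now 4)
Step 6: +2 fires, +4 burnt (F count now 2)
Step 7: +0 fires, +2 burnt (F count now 0)
Fire out after step 7
Initially T: 22, now '.': 29
Total burnt (originally-T cells now '.'): 21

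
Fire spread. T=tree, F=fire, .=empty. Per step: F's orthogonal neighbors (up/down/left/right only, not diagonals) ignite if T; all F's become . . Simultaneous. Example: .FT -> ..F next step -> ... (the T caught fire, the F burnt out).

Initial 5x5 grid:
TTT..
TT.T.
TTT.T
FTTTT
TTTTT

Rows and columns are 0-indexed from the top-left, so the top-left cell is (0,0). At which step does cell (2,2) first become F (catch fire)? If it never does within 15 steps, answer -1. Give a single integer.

Step 1: cell (2,2)='T' (+3 fires, +1 burnt)
Step 2: cell (2,2)='T' (+4 fires, +3 burnt)
Step 3: cell (2,2)='F' (+5 fires, +4 burnt)
  -> target ignites at step 3
Step 4: cell (2,2)='.' (+3 fires, +5 burnt)
Step 5: cell (2,2)='.' (+3 fires, +3 burnt)
Step 6: cell (2,2)='.' (+0 fires, +3 burnt)
  fire out at step 6

3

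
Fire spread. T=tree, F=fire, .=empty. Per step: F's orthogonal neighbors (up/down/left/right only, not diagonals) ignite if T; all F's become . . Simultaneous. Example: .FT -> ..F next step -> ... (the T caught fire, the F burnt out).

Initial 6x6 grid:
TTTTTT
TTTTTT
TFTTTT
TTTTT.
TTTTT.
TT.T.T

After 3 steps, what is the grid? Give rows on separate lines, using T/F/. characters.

Step 1: 4 trees catch fire, 1 burn out
  TTTTTT
  TFTTTT
  F.FTTT
  TFTTT.
  TTTTT.
  TT.T.T
Step 2: 7 trees catch fire, 4 burn out
  TFTTTT
  F.FTTT
  ...FTT
  F.FTT.
  TFTTT.
  TT.T.T
Step 3: 8 trees catch fire, 7 burn out
  F.FTTT
  ...FTT
  ....FT
  ...FT.
  F.FTT.
  TF.T.T

F.FTTT
...FTT
....FT
...FT.
F.FTT.
TF.T.T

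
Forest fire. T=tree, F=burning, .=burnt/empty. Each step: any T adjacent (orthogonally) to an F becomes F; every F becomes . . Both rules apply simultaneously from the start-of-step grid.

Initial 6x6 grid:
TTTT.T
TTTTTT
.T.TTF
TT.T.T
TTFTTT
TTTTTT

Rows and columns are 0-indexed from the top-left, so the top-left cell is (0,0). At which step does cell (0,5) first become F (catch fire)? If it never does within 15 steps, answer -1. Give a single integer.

Step 1: cell (0,5)='T' (+6 fires, +2 burnt)
Step 2: cell (0,5)='F' (+10 fires, +6 burnt)
  -> target ignites at step 2
Step 3: cell (0,5)='.' (+6 fires, +10 burnt)
Step 4: cell (0,5)='.' (+3 fires, +6 burnt)
Step 5: cell (0,5)='.' (+3 fires, +3 burnt)
Step 6: cell (0,5)='.' (+1 fires, +3 burnt)
Step 7: cell (0,5)='.' (+0 fires, +1 burnt)
  fire out at step 7

2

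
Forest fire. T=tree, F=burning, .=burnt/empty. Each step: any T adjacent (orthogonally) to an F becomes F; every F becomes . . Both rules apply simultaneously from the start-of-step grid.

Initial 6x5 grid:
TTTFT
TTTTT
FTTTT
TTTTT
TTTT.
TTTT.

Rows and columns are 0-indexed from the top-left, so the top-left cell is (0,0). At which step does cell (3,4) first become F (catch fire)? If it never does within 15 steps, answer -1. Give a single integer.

Step 1: cell (3,4)='T' (+6 fires, +2 burnt)
Step 2: cell (3,4)='T' (+9 fires, +6 burnt)
Step 3: cell (3,4)='T' (+5 fires, +9 burnt)
Step 4: cell (3,4)='F' (+4 fires, +5 burnt)
  -> target ignites at step 4
Step 5: cell (3,4)='.' (+2 fires, +4 burnt)
Step 6: cell (3,4)='.' (+0 fires, +2 burnt)
  fire out at step 6

4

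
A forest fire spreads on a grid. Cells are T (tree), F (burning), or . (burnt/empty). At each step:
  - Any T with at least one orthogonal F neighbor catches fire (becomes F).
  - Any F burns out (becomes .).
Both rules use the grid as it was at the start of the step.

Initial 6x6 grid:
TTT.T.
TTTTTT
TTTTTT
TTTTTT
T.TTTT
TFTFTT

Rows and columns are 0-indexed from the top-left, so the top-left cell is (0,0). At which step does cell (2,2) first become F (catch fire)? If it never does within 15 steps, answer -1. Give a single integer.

Step 1: cell (2,2)='T' (+4 fires, +2 burnt)
Step 2: cell (2,2)='T' (+5 fires, +4 burnt)
Step 3: cell (2,2)='T' (+5 fires, +5 burnt)
Step 4: cell (2,2)='F' (+6 fires, +5 burnt)
  -> target ignites at step 4
Step 5: cell (2,2)='.' (+5 fires, +6 burnt)
Step 6: cell (2,2)='.' (+5 fires, +5 burnt)
Step 7: cell (2,2)='.' (+1 fires, +5 burnt)
Step 8: cell (2,2)='.' (+0 fires, +1 burnt)
  fire out at step 8

4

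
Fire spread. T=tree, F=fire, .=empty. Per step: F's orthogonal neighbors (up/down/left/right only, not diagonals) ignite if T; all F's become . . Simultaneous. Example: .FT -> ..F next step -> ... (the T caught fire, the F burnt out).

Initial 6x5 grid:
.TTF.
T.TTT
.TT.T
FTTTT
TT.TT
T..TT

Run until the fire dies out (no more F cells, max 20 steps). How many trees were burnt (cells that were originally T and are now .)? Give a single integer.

Answer: 19

Derivation:
Step 1: +4 fires, +2 burnt (F count now 4)
Step 2: +7 fires, +4 burnt (F count now 7)
Step 3: +3 fires, +7 burnt (F count now 3)
Step 4: +2 fires, +3 burnt (F count now 2)
Step 5: +2 fires, +2 burnt (F count now 2)
Step 6: +1 fires, +2 burnt (F count now 1)
Step 7: +0 fires, +1 burnt (F count now 0)
Fire out after step 7
Initially T: 20, now '.': 29
Total burnt (originally-T cells now '.'): 19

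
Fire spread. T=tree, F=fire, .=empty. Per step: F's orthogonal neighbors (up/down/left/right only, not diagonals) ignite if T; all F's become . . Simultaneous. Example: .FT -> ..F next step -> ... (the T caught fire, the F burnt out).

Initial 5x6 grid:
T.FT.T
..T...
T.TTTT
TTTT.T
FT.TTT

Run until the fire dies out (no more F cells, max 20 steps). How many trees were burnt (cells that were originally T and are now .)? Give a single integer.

Answer: 16

Derivation:
Step 1: +4 fires, +2 burnt (F count now 4)
Step 2: +3 fires, +4 burnt (F count now 3)
Step 3: +2 fires, +3 burnt (F count now 2)
Step 4: +2 fires, +2 burnt (F count now 2)
Step 5: +2 fires, +2 burnt (F count now 2)
Step 6: +2 fires, +2 burnt (F count now 2)
Step 7: +1 fires, +2 burnt (F count now 1)
Step 8: +0 fires, +1 burnt (F count now 0)
Fire out after step 8
Initially T: 18, now '.': 28
Total burnt (originally-T cells now '.'): 16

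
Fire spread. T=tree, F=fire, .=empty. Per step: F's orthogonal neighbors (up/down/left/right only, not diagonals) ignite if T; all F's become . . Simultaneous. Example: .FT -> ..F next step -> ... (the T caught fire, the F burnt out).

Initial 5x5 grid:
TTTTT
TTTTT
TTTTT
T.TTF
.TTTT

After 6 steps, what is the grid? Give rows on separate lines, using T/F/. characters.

Step 1: 3 trees catch fire, 1 burn out
  TTTTT
  TTTTT
  TTTTF
  T.TF.
  .TTTF
Step 2: 4 trees catch fire, 3 burn out
  TTTTT
  TTTTF
  TTTF.
  T.F..
  .TTF.
Step 3: 4 trees catch fire, 4 burn out
  TTTTF
  TTTF.
  TTF..
  T....
  .TF..
Step 4: 4 trees catch fire, 4 burn out
  TTTF.
  TTF..
  TF...
  T....
  .F...
Step 5: 3 trees catch fire, 4 burn out
  TTF..
  TF...
  F....
  T....
  .....
Step 6: 3 trees catch fire, 3 burn out
  TF...
  F....
  .....
  F....
  .....

TF...
F....
.....
F....
.....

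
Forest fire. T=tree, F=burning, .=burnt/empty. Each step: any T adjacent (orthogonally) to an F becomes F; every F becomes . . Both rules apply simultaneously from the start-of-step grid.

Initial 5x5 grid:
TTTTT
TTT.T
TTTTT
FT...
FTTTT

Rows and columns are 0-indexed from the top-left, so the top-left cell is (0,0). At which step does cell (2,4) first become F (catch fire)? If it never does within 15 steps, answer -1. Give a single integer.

Step 1: cell (2,4)='T' (+3 fires, +2 burnt)
Step 2: cell (2,4)='T' (+3 fires, +3 burnt)
Step 3: cell (2,4)='T' (+4 fires, +3 burnt)
Step 4: cell (2,4)='T' (+4 fires, +4 burnt)
Step 5: cell (2,4)='F' (+2 fires, +4 burnt)
  -> target ignites at step 5
Step 6: cell (2,4)='.' (+2 fires, +2 burnt)
Step 7: cell (2,4)='.' (+1 fires, +2 burnt)
Step 8: cell (2,4)='.' (+0 fires, +1 burnt)
  fire out at step 8

5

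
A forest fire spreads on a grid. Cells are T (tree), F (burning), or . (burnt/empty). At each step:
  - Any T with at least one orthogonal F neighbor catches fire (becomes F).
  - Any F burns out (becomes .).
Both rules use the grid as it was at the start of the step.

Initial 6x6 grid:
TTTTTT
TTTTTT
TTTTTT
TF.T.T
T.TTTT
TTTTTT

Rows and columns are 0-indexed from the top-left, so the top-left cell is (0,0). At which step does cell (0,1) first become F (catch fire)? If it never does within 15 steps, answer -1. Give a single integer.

Step 1: cell (0,1)='T' (+2 fires, +1 burnt)
Step 2: cell (0,1)='T' (+4 fires, +2 burnt)
Step 3: cell (0,1)='F' (+5 fires, +4 burnt)
  -> target ignites at step 3
Step 4: cell (0,1)='.' (+6 fires, +5 burnt)
Step 5: cell (0,1)='.' (+5 fires, +6 burnt)
Step 6: cell (0,1)='.' (+6 fires, +5 burnt)
Step 7: cell (0,1)='.' (+3 fires, +6 burnt)
Step 8: cell (0,1)='.' (+1 fires, +3 burnt)
Step 9: cell (0,1)='.' (+0 fires, +1 burnt)
  fire out at step 9

3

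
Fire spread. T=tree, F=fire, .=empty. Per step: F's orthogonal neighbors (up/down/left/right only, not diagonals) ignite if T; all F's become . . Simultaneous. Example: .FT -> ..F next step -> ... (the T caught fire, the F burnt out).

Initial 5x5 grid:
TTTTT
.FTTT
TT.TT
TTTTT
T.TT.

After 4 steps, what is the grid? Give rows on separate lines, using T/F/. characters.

Step 1: 3 trees catch fire, 1 burn out
  TFTTT
  ..FTT
  TF.TT
  TTTTT
  T.TT.
Step 2: 5 trees catch fire, 3 burn out
  F.FTT
  ...FT
  F..TT
  TFTTT
  T.TT.
Step 3: 5 trees catch fire, 5 burn out
  ...FT
  ....F
  ...FT
  F.FTT
  T.TT.
Step 4: 5 trees catch fire, 5 burn out
  ....F
  .....
  ....F
  ...FT
  F.FT.

....F
.....
....F
...FT
F.FT.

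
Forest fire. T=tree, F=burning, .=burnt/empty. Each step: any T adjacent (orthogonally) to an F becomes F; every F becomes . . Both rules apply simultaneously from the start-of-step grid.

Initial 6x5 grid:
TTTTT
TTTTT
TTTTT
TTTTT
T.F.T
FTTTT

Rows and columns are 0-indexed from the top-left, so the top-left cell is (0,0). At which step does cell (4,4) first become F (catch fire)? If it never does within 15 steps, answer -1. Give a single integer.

Step 1: cell (4,4)='T' (+4 fires, +2 burnt)
Step 2: cell (4,4)='T' (+5 fires, +4 burnt)
Step 3: cell (4,4)='T' (+6 fires, +5 burnt)
Step 4: cell (4,4)='F' (+6 fires, +6 burnt)
  -> target ignites at step 4
Step 5: cell (4,4)='.' (+4 fires, +6 burnt)
Step 6: cell (4,4)='.' (+1 fires, +4 burnt)
Step 7: cell (4,4)='.' (+0 fires, +1 burnt)
  fire out at step 7

4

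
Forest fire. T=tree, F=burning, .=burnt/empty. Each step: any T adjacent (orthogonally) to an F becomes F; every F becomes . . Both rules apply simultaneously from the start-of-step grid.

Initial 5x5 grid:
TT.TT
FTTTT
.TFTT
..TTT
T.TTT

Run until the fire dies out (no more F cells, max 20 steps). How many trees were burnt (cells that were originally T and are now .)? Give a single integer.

Answer: 17

Derivation:
Step 1: +6 fires, +2 burnt (F count now 6)
Step 2: +5 fires, +6 burnt (F count now 5)
Step 3: +4 fires, +5 burnt (F count now 4)
Step 4: +2 fires, +4 burnt (F count now 2)
Step 5: +0 fires, +2 burnt (F count now 0)
Fire out after step 5
Initially T: 18, now '.': 24
Total burnt (originally-T cells now '.'): 17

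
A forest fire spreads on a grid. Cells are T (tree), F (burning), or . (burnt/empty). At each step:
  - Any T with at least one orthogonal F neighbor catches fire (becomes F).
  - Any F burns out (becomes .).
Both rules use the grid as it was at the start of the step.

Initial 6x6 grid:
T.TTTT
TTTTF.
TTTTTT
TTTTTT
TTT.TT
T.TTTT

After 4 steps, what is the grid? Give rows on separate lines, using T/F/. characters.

Step 1: 3 trees catch fire, 1 burn out
  T.TTFT
  TTTF..
  TTTTFT
  TTTTTT
  TTT.TT
  T.TTTT
Step 2: 6 trees catch fire, 3 burn out
  T.TF.F
  TTF...
  TTTF.F
  TTTTFT
  TTT.TT
  T.TTTT
Step 3: 6 trees catch fire, 6 burn out
  T.F...
  TF....
  TTF...
  TTTF.F
  TTT.FT
  T.TTTT
Step 4: 5 trees catch fire, 6 burn out
  T.....
  F.....
  TF....
  TTF...
  TTT..F
  T.TTFT

T.....
F.....
TF....
TTF...
TTT..F
T.TTFT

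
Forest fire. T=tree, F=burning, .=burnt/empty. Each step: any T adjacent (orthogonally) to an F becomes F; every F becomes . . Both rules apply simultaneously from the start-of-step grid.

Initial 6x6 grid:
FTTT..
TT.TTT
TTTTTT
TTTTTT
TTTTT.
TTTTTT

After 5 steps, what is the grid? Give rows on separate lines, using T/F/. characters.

Step 1: 2 trees catch fire, 1 burn out
  .FTT..
  FT.TTT
  TTTTTT
  TTTTTT
  TTTTT.
  TTTTTT
Step 2: 3 trees catch fire, 2 burn out
  ..FT..
  .F.TTT
  FTTTTT
  TTTTTT
  TTTTT.
  TTTTTT
Step 3: 3 trees catch fire, 3 burn out
  ...F..
  ...TTT
  .FTTTT
  FTTTTT
  TTTTT.
  TTTTTT
Step 4: 4 trees catch fire, 3 burn out
  ......
  ...FTT
  ..FTTT
  .FTTTT
  FTTTT.
  TTTTTT
Step 5: 5 trees catch fire, 4 burn out
  ......
  ....FT
  ...FTT
  ..FTTT
  .FTTT.
  FTTTTT

......
....FT
...FTT
..FTTT
.FTTT.
FTTTTT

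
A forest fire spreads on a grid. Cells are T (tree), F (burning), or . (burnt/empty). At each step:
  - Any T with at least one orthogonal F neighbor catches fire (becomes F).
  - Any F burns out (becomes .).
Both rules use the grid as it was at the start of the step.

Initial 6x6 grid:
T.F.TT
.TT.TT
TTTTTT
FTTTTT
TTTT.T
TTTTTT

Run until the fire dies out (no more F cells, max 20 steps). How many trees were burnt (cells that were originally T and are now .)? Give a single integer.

Answer: 28

Derivation:
Step 1: +4 fires, +2 burnt (F count now 4)
Step 2: +6 fires, +4 burnt (F count now 6)
Step 3: +4 fires, +6 burnt (F count now 4)
Step 4: +4 fires, +4 burnt (F count now 4)
Step 5: +4 fires, +4 burnt (F count now 4)
Step 6: +4 fires, +4 burnt (F count now 4)
Step 7: +2 fires, +4 burnt (F count now 2)
Step 8: +0 fires, +2 burnt (F count now 0)
Fire out after step 8
Initially T: 29, now '.': 35
Total burnt (originally-T cells now '.'): 28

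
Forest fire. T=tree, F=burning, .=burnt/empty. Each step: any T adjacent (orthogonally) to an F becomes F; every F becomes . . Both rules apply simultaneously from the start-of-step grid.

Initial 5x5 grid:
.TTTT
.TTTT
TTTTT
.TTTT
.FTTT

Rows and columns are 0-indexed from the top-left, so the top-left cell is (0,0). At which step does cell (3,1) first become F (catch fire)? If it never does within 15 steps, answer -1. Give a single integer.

Step 1: cell (3,1)='F' (+2 fires, +1 burnt)
  -> target ignites at step 1
Step 2: cell (3,1)='.' (+3 fires, +2 burnt)
Step 3: cell (3,1)='.' (+5 fires, +3 burnt)
Step 4: cell (3,1)='.' (+4 fires, +5 burnt)
Step 5: cell (3,1)='.' (+3 fires, +4 burnt)
Step 6: cell (3,1)='.' (+2 fires, +3 burnt)
Step 7: cell (3,1)='.' (+1 fires, +2 burnt)
Step 8: cell (3,1)='.' (+0 fires, +1 burnt)
  fire out at step 8

1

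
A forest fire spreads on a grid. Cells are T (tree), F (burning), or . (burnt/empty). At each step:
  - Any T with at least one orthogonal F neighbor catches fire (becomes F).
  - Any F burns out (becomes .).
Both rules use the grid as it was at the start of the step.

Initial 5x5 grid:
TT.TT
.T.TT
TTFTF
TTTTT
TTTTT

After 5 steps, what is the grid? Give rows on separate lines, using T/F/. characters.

Step 1: 5 trees catch fire, 2 burn out
  TT.TT
  .T.TF
  TF.F.
  TTFTF
  TTTTT
Step 2: 8 trees catch fire, 5 burn out
  TT.TF
  .F.F.
  F....
  TF.F.
  TTFTF
Step 3: 5 trees catch fire, 8 burn out
  TF.F.
  .....
  .....
  F....
  TF.F.
Step 4: 2 trees catch fire, 5 burn out
  F....
  .....
  .....
  .....
  F....
Step 5: 0 trees catch fire, 2 burn out
  .....
  .....
  .....
  .....
  .....

.....
.....
.....
.....
.....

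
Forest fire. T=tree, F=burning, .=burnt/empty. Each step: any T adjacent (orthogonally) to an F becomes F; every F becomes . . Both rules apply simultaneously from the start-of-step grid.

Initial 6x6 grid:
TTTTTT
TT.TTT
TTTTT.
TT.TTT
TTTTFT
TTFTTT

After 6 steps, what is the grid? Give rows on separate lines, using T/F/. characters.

Step 1: 7 trees catch fire, 2 burn out
  TTTTTT
  TT.TTT
  TTTTT.
  TT.TFT
  TTFF.F
  TF.FFT
Step 2: 6 trees catch fire, 7 burn out
  TTTTTT
  TT.TTT
  TTTTF.
  TT.F.F
  TF....
  F....F
Step 3: 4 trees catch fire, 6 burn out
  TTTTTT
  TT.TFT
  TTTF..
  TF....
  F.....
  ......
Step 4: 6 trees catch fire, 4 burn out
  TTTTFT
  TT.F.F
  TFF...
  F.....
  ......
  ......
Step 5: 4 trees catch fire, 6 burn out
  TTTF.F
  TF....
  F.....
  ......
  ......
  ......
Step 6: 3 trees catch fire, 4 burn out
  TFF...
  F.....
  ......
  ......
  ......
  ......

TFF...
F.....
......
......
......
......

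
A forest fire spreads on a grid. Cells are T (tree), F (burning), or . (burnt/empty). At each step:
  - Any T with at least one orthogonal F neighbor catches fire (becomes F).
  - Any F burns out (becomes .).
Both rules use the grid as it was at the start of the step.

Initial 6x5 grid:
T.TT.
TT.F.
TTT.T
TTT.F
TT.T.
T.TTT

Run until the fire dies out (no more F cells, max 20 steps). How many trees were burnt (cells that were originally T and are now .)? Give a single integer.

Answer: 3

Derivation:
Step 1: +2 fires, +2 burnt (F count now 2)
Step 2: +1 fires, +2 burnt (F count now 1)
Step 3: +0 fires, +1 burnt (F count now 0)
Fire out after step 3
Initially T: 19, now '.': 14
Total burnt (originally-T cells now '.'): 3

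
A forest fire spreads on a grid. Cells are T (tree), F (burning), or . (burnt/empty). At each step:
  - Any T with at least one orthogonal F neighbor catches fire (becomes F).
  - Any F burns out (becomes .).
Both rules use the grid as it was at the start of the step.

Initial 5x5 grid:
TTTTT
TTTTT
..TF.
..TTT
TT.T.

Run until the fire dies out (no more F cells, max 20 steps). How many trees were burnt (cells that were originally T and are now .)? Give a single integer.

Step 1: +3 fires, +1 burnt (F count now 3)
Step 2: +6 fires, +3 burnt (F count now 6)
Step 3: +3 fires, +6 burnt (F count now 3)
Step 4: +2 fires, +3 burnt (F count now 2)
Step 5: +1 fires, +2 burnt (F count now 1)
Step 6: +0 fires, +1 burnt (F count now 0)
Fire out after step 6
Initially T: 17, now '.': 23
Total burnt (originally-T cells now '.'): 15

Answer: 15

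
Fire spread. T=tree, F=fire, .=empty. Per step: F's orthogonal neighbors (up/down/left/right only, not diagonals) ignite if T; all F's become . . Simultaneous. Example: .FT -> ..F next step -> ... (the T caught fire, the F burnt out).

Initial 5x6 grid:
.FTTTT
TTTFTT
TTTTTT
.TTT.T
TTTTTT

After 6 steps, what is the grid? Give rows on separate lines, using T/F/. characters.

Step 1: 6 trees catch fire, 2 burn out
  ..FFTT
  TFF.FT
  TTTFTT
  .TTT.T
  TTTTTT
Step 2: 7 trees catch fire, 6 burn out
  ....FT
  F....F
  TFF.FT
  .TTF.T
  TTTTTT
Step 3: 6 trees catch fire, 7 burn out
  .....F
  ......
  F....F
  .FF..T
  TTTFTT
Step 4: 4 trees catch fire, 6 burn out
  ......
  ......
  ......
  .....F
  TFF.FT
Step 5: 2 trees catch fire, 4 burn out
  ......
  ......
  ......
  ......
  F....F
Step 6: 0 trees catch fire, 2 burn out
  ......
  ......
  ......
  ......
  ......

......
......
......
......
......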